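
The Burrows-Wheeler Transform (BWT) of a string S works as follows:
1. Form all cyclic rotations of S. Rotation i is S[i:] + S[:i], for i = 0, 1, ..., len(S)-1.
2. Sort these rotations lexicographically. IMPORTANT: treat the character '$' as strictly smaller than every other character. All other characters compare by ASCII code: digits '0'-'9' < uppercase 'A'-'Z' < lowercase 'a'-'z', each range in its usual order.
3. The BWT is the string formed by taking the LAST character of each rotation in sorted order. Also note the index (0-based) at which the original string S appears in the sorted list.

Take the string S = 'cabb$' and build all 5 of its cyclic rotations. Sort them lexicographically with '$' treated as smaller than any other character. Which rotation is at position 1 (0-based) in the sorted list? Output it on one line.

Answer: abb$c

Derivation:
All 5 rotations (rotation i = S[i:]+S[:i]):
  rot[0] = cabb$
  rot[1] = abb$c
  rot[2] = bb$ca
  rot[3] = b$cab
  rot[4] = $cabb
Sorted (with $ < everything):
  sorted[0] = $cabb
  sorted[1] = abb$c
  sorted[2] = b$cab
  sorted[3] = bb$ca
  sorted[4] = cabb$
sorted[1] = abb$c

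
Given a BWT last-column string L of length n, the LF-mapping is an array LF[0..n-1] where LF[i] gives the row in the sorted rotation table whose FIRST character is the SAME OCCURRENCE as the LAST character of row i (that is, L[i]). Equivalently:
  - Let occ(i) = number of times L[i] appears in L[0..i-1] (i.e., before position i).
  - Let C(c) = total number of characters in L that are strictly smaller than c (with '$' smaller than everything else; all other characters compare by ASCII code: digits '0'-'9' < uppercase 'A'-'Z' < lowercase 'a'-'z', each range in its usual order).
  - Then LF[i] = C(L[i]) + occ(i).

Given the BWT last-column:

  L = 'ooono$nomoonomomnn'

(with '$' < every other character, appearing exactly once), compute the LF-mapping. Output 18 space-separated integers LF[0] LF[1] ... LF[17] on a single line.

Answer: 9 10 11 4 12 0 5 13 1 14 15 6 16 2 17 3 7 8

Derivation:
Char counts: '$':1, 'm':3, 'n':5, 'o':9
C (first-col start): C('$')=0, C('m')=1, C('n')=4, C('o')=9
L[0]='o': occ=0, LF[0]=C('o')+0=9+0=9
L[1]='o': occ=1, LF[1]=C('o')+1=9+1=10
L[2]='o': occ=2, LF[2]=C('o')+2=9+2=11
L[3]='n': occ=0, LF[3]=C('n')+0=4+0=4
L[4]='o': occ=3, LF[4]=C('o')+3=9+3=12
L[5]='$': occ=0, LF[5]=C('$')+0=0+0=0
L[6]='n': occ=1, LF[6]=C('n')+1=4+1=5
L[7]='o': occ=4, LF[7]=C('o')+4=9+4=13
L[8]='m': occ=0, LF[8]=C('m')+0=1+0=1
L[9]='o': occ=5, LF[9]=C('o')+5=9+5=14
L[10]='o': occ=6, LF[10]=C('o')+6=9+6=15
L[11]='n': occ=2, LF[11]=C('n')+2=4+2=6
L[12]='o': occ=7, LF[12]=C('o')+7=9+7=16
L[13]='m': occ=1, LF[13]=C('m')+1=1+1=2
L[14]='o': occ=8, LF[14]=C('o')+8=9+8=17
L[15]='m': occ=2, LF[15]=C('m')+2=1+2=3
L[16]='n': occ=3, LF[16]=C('n')+3=4+3=7
L[17]='n': occ=4, LF[17]=C('n')+4=4+4=8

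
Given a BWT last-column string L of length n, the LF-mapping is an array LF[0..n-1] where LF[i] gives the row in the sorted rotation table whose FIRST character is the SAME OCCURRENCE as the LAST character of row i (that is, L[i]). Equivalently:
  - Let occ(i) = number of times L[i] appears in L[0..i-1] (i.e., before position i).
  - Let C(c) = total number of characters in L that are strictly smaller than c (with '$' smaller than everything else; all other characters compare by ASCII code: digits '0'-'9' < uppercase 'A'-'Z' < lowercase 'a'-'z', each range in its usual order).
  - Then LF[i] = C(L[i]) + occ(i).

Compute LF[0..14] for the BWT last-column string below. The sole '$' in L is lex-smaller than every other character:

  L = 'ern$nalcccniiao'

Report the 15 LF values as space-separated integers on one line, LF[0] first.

Answer: 6 14 10 0 11 1 9 3 4 5 12 7 8 2 13

Derivation:
Char counts: '$':1, 'a':2, 'c':3, 'e':1, 'i':2, 'l':1, 'n':3, 'o':1, 'r':1
C (first-col start): C('$')=0, C('a')=1, C('c')=3, C('e')=6, C('i')=7, C('l')=9, C('n')=10, C('o')=13, C('r')=14
L[0]='e': occ=0, LF[0]=C('e')+0=6+0=6
L[1]='r': occ=0, LF[1]=C('r')+0=14+0=14
L[2]='n': occ=0, LF[2]=C('n')+0=10+0=10
L[3]='$': occ=0, LF[3]=C('$')+0=0+0=0
L[4]='n': occ=1, LF[4]=C('n')+1=10+1=11
L[5]='a': occ=0, LF[5]=C('a')+0=1+0=1
L[6]='l': occ=0, LF[6]=C('l')+0=9+0=9
L[7]='c': occ=0, LF[7]=C('c')+0=3+0=3
L[8]='c': occ=1, LF[8]=C('c')+1=3+1=4
L[9]='c': occ=2, LF[9]=C('c')+2=3+2=5
L[10]='n': occ=2, LF[10]=C('n')+2=10+2=12
L[11]='i': occ=0, LF[11]=C('i')+0=7+0=7
L[12]='i': occ=1, LF[12]=C('i')+1=7+1=8
L[13]='a': occ=1, LF[13]=C('a')+1=1+1=2
L[14]='o': occ=0, LF[14]=C('o')+0=13+0=13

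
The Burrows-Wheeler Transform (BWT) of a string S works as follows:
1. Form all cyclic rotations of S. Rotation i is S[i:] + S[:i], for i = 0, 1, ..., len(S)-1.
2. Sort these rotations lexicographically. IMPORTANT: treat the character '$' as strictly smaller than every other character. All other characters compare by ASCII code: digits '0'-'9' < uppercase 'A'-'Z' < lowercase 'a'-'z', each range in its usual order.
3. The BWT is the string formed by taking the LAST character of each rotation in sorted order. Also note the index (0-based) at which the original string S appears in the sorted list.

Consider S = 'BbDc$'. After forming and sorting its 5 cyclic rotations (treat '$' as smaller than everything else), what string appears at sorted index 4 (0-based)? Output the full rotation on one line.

Answer: c$BbD

Derivation:
All 5 rotations (rotation i = S[i:]+S[:i]):
  rot[0] = BbDc$
  rot[1] = bDc$B
  rot[2] = Dc$Bb
  rot[3] = c$BbD
  rot[4] = $BbDc
Sorted (with $ < everything):
  sorted[0] = $BbDc
  sorted[1] = BbDc$
  sorted[2] = Dc$Bb
  sorted[3] = bDc$B
  sorted[4] = c$BbD
sorted[4] = c$BbD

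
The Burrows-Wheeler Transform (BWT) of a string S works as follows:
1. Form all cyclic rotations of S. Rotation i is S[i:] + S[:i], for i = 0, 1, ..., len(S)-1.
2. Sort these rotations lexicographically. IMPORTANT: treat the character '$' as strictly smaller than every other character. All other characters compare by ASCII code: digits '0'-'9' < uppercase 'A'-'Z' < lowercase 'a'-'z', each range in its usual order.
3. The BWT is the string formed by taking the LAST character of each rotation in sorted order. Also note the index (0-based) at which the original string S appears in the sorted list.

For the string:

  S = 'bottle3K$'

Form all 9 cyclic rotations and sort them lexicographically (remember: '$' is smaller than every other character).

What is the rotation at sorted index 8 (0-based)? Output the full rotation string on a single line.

Answer: ttle3K$bo

Derivation:
All 9 rotations (rotation i = S[i:]+S[:i]):
  rot[0] = bottle3K$
  rot[1] = ottle3K$b
  rot[2] = ttle3K$bo
  rot[3] = tle3K$bot
  rot[4] = le3K$bott
  rot[5] = e3K$bottl
  rot[6] = 3K$bottle
  rot[7] = K$bottle3
  rot[8] = $bottle3K
Sorted (with $ < everything):
  sorted[0] = $bottle3K
  sorted[1] = 3K$bottle
  sorted[2] = K$bottle3
  sorted[3] = bottle3K$
  sorted[4] = e3K$bottl
  sorted[5] = le3K$bott
  sorted[6] = ottle3K$b
  sorted[7] = tle3K$bot
  sorted[8] = ttle3K$bo
sorted[8] = ttle3K$bo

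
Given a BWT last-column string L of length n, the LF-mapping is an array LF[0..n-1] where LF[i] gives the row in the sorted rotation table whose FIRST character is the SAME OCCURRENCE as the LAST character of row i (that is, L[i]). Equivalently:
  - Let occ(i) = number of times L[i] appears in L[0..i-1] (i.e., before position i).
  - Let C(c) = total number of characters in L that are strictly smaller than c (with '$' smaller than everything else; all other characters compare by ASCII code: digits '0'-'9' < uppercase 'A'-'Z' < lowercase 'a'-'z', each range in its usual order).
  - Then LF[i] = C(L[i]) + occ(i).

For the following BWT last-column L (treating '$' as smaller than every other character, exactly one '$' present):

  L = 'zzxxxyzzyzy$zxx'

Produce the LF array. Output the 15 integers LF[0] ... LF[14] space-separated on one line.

Answer: 9 10 1 2 3 6 11 12 7 13 8 0 14 4 5

Derivation:
Char counts: '$':1, 'x':5, 'y':3, 'z':6
C (first-col start): C('$')=0, C('x')=1, C('y')=6, C('z')=9
L[0]='z': occ=0, LF[0]=C('z')+0=9+0=9
L[1]='z': occ=1, LF[1]=C('z')+1=9+1=10
L[2]='x': occ=0, LF[2]=C('x')+0=1+0=1
L[3]='x': occ=1, LF[3]=C('x')+1=1+1=2
L[4]='x': occ=2, LF[4]=C('x')+2=1+2=3
L[5]='y': occ=0, LF[5]=C('y')+0=6+0=6
L[6]='z': occ=2, LF[6]=C('z')+2=9+2=11
L[7]='z': occ=3, LF[7]=C('z')+3=9+3=12
L[8]='y': occ=1, LF[8]=C('y')+1=6+1=7
L[9]='z': occ=4, LF[9]=C('z')+4=9+4=13
L[10]='y': occ=2, LF[10]=C('y')+2=6+2=8
L[11]='$': occ=0, LF[11]=C('$')+0=0+0=0
L[12]='z': occ=5, LF[12]=C('z')+5=9+5=14
L[13]='x': occ=3, LF[13]=C('x')+3=1+3=4
L[14]='x': occ=4, LF[14]=C('x')+4=1+4=5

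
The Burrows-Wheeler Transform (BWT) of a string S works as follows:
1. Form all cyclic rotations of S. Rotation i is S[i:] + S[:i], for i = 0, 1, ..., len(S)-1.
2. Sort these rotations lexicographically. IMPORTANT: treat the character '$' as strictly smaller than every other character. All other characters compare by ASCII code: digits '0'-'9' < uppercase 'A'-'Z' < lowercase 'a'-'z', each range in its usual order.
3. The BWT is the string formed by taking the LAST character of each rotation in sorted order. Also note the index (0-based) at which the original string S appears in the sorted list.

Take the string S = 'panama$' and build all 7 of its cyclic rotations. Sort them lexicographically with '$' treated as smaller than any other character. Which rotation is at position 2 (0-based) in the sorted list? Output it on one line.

Answer: ama$pan

Derivation:
All 7 rotations (rotation i = S[i:]+S[:i]):
  rot[0] = panama$
  rot[1] = anama$p
  rot[2] = nama$pa
  rot[3] = ama$pan
  rot[4] = ma$pana
  rot[5] = a$panam
  rot[6] = $panama
Sorted (with $ < everything):
  sorted[0] = $panama
  sorted[1] = a$panam
  sorted[2] = ama$pan
  sorted[3] = anama$p
  sorted[4] = ma$pana
  sorted[5] = nama$pa
  sorted[6] = panama$
sorted[2] = ama$pan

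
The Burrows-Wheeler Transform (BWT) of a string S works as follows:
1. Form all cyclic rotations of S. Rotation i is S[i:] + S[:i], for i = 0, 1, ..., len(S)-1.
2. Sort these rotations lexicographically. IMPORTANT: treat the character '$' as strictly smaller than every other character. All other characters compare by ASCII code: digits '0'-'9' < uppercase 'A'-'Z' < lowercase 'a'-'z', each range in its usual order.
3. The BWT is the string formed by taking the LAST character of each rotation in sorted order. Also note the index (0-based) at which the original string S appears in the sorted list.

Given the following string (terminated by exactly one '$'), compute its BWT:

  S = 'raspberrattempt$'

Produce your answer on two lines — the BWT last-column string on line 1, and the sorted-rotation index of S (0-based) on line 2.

All 16 rotations (rotation i = S[i:]+S[:i]):
  rot[0] = raspberrattempt$
  rot[1] = aspberrattempt$r
  rot[2] = spberrattempt$ra
  rot[3] = pberrattempt$ras
  rot[4] = berrattempt$rasp
  rot[5] = errattempt$raspb
  rot[6] = rrattempt$raspbe
  rot[7] = rattempt$raspber
  rot[8] = attempt$raspberr
  rot[9] = ttempt$raspberra
  rot[10] = tempt$raspberrat
  rot[11] = empt$raspberratt
  rot[12] = mpt$raspberratte
  rot[13] = pt$raspberrattem
  rot[14] = t$raspberrattemp
  rot[15] = $raspberrattempt
Sorted (with $ < everything):
  sorted[0] = $raspberrattempt  (last char: 't')
  sorted[1] = aspberrattempt$r  (last char: 'r')
  sorted[2] = attempt$raspberr  (last char: 'r')
  sorted[3] = berrattempt$rasp  (last char: 'p')
  sorted[4] = empt$raspberratt  (last char: 't')
  sorted[5] = errattempt$raspb  (last char: 'b')
  sorted[6] = mpt$raspberratte  (last char: 'e')
  sorted[7] = pberrattempt$ras  (last char: 's')
  sorted[8] = pt$raspberrattem  (last char: 'm')
  sorted[9] = raspberrattempt$  (last char: '$')
  sorted[10] = rattempt$raspber  (last char: 'r')
  sorted[11] = rrattempt$raspbe  (last char: 'e')
  sorted[12] = spberrattempt$ra  (last char: 'a')
  sorted[13] = t$raspberrattemp  (last char: 'p')
  sorted[14] = tempt$raspberrat  (last char: 't')
  sorted[15] = ttempt$raspberra  (last char: 'a')
Last column: trrptbesm$reapta
Original string S is at sorted index 9

Answer: trrptbesm$reapta
9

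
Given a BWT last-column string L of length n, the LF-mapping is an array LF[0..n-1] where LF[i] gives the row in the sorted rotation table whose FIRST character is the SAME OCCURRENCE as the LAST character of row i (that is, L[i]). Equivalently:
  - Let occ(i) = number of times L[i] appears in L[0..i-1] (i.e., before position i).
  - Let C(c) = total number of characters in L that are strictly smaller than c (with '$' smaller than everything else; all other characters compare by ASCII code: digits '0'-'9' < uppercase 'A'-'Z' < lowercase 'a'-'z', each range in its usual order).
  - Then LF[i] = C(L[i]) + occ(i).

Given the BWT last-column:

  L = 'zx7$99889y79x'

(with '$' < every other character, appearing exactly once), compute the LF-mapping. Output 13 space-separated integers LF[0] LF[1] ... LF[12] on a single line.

Answer: 12 9 1 0 5 6 3 4 7 11 2 8 10

Derivation:
Char counts: '$':1, '7':2, '8':2, '9':4, 'x':2, 'y':1, 'z':1
C (first-col start): C('$')=0, C('7')=1, C('8')=3, C('9')=5, C('x')=9, C('y')=11, C('z')=12
L[0]='z': occ=0, LF[0]=C('z')+0=12+0=12
L[1]='x': occ=0, LF[1]=C('x')+0=9+0=9
L[2]='7': occ=0, LF[2]=C('7')+0=1+0=1
L[3]='$': occ=0, LF[3]=C('$')+0=0+0=0
L[4]='9': occ=0, LF[4]=C('9')+0=5+0=5
L[5]='9': occ=1, LF[5]=C('9')+1=5+1=6
L[6]='8': occ=0, LF[6]=C('8')+0=3+0=3
L[7]='8': occ=1, LF[7]=C('8')+1=3+1=4
L[8]='9': occ=2, LF[8]=C('9')+2=5+2=7
L[9]='y': occ=0, LF[9]=C('y')+0=11+0=11
L[10]='7': occ=1, LF[10]=C('7')+1=1+1=2
L[11]='9': occ=3, LF[11]=C('9')+3=5+3=8
L[12]='x': occ=1, LF[12]=C('x')+1=9+1=10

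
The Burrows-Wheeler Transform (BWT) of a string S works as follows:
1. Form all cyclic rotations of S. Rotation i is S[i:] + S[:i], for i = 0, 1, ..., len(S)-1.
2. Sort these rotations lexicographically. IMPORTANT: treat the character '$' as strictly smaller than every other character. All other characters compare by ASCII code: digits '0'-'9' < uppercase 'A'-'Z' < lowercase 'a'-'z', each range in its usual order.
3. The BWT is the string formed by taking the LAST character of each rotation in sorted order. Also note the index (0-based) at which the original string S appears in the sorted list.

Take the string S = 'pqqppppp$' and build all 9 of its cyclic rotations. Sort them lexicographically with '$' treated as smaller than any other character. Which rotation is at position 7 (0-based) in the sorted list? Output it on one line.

Answer: qppppp$pq

Derivation:
All 9 rotations (rotation i = S[i:]+S[:i]):
  rot[0] = pqqppppp$
  rot[1] = qqppppp$p
  rot[2] = qppppp$pq
  rot[3] = ppppp$pqq
  rot[4] = pppp$pqqp
  rot[5] = ppp$pqqpp
  rot[6] = pp$pqqppp
  rot[7] = p$pqqpppp
  rot[8] = $pqqppppp
Sorted (with $ < everything):
  sorted[0] = $pqqppppp
  sorted[1] = p$pqqpppp
  sorted[2] = pp$pqqppp
  sorted[3] = ppp$pqqpp
  sorted[4] = pppp$pqqp
  sorted[5] = ppppp$pqq
  sorted[6] = pqqppppp$
  sorted[7] = qppppp$pq
  sorted[8] = qqppppp$p
sorted[7] = qppppp$pq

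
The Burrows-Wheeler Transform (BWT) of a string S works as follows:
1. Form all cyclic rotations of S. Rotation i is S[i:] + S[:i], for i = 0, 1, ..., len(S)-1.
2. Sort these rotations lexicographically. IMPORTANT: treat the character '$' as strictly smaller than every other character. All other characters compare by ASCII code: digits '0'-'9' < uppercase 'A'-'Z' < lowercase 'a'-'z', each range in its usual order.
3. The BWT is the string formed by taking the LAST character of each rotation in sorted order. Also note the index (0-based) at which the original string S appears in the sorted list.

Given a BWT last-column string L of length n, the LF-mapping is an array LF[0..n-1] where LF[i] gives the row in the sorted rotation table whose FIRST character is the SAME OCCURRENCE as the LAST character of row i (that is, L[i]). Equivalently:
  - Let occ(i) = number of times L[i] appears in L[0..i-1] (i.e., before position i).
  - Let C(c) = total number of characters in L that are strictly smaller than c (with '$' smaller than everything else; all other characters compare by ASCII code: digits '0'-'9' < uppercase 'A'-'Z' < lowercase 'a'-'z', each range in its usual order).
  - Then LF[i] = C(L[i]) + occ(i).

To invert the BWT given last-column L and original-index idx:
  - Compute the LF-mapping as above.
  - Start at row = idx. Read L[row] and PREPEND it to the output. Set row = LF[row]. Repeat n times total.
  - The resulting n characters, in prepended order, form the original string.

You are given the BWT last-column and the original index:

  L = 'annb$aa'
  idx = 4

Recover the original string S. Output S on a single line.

LF mapping: 1 5 6 4 0 2 3
Walk LF starting at row 4, prepending L[row]:
  step 1: row=4, L[4]='$', prepend. Next row=LF[4]=0
  step 2: row=0, L[0]='a', prepend. Next row=LF[0]=1
  step 3: row=1, L[1]='n', prepend. Next row=LF[1]=5
  step 4: row=5, L[5]='a', prepend. Next row=LF[5]=2
  step 5: row=2, L[2]='n', prepend. Next row=LF[2]=6
  step 6: row=6, L[6]='a', prepend. Next row=LF[6]=3
  step 7: row=3, L[3]='b', prepend. Next row=LF[3]=4
Reversed output: banana$

Answer: banana$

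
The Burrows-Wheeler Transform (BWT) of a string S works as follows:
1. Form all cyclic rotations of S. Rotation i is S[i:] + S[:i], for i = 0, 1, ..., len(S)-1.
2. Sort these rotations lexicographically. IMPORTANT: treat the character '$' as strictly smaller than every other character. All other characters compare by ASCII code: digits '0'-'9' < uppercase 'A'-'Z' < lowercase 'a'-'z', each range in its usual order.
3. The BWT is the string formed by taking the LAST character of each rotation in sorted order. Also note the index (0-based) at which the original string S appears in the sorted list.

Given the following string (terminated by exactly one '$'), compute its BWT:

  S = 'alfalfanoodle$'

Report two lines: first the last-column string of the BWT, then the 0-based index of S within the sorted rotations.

Answer: e$ffollldaaaon
1

Derivation:
All 14 rotations (rotation i = S[i:]+S[:i]):
  rot[0] = alfalfanoodle$
  rot[1] = lfalfanoodle$a
  rot[2] = falfanoodle$al
  rot[3] = alfanoodle$alf
  rot[4] = lfanoodle$alfa
  rot[5] = fanoodle$alfal
  rot[6] = anoodle$alfalf
  rot[7] = noodle$alfalfa
  rot[8] = oodle$alfalfan
  rot[9] = odle$alfalfano
  rot[10] = dle$alfalfanoo
  rot[11] = le$alfalfanood
  rot[12] = e$alfalfanoodl
  rot[13] = $alfalfanoodle
Sorted (with $ < everything):
  sorted[0] = $alfalfanoodle  (last char: 'e')
  sorted[1] = alfalfanoodle$  (last char: '$')
  sorted[2] = alfanoodle$alf  (last char: 'f')
  sorted[3] = anoodle$alfalf  (last char: 'f')
  sorted[4] = dle$alfalfanoo  (last char: 'o')
  sorted[5] = e$alfalfanoodl  (last char: 'l')
  sorted[6] = falfanoodle$al  (last char: 'l')
  sorted[7] = fanoodle$alfal  (last char: 'l')
  sorted[8] = le$alfalfanood  (last char: 'd')
  sorted[9] = lfalfanoodle$a  (last char: 'a')
  sorted[10] = lfanoodle$alfa  (last char: 'a')
  sorted[11] = noodle$alfalfa  (last char: 'a')
  sorted[12] = odle$alfalfano  (last char: 'o')
  sorted[13] = oodle$alfalfan  (last char: 'n')
Last column: e$ffollldaaaon
Original string S is at sorted index 1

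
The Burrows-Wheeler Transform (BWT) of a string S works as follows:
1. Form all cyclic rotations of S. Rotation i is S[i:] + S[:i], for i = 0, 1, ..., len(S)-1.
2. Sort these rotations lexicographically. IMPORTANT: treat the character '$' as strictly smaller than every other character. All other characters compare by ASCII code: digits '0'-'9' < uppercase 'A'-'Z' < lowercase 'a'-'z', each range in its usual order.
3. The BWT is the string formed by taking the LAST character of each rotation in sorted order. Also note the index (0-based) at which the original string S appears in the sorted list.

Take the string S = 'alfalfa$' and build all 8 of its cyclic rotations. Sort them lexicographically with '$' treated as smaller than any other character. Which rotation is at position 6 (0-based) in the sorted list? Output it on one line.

Answer: lfa$alfa

Derivation:
All 8 rotations (rotation i = S[i:]+S[:i]):
  rot[0] = alfalfa$
  rot[1] = lfalfa$a
  rot[2] = falfa$al
  rot[3] = alfa$alf
  rot[4] = lfa$alfa
  rot[5] = fa$alfal
  rot[6] = a$alfalf
  rot[7] = $alfalfa
Sorted (with $ < everything):
  sorted[0] = $alfalfa
  sorted[1] = a$alfalf
  sorted[2] = alfa$alf
  sorted[3] = alfalfa$
  sorted[4] = fa$alfal
  sorted[5] = falfa$al
  sorted[6] = lfa$alfa
  sorted[7] = lfalfa$a
sorted[6] = lfa$alfa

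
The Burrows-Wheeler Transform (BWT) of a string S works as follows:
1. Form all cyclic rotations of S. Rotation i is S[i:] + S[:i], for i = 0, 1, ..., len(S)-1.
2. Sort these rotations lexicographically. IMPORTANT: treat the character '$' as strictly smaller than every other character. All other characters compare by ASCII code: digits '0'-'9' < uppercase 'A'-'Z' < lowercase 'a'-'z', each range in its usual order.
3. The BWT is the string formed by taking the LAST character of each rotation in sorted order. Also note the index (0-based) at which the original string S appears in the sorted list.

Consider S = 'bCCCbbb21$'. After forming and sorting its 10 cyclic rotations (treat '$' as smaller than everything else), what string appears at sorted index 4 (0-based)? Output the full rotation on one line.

Answer: CCbbb21$bC

Derivation:
All 10 rotations (rotation i = S[i:]+S[:i]):
  rot[0] = bCCCbbb21$
  rot[1] = CCCbbb21$b
  rot[2] = CCbbb21$bC
  rot[3] = Cbbb21$bCC
  rot[4] = bbb21$bCCC
  rot[5] = bb21$bCCCb
  rot[6] = b21$bCCCbb
  rot[7] = 21$bCCCbbb
  rot[8] = 1$bCCCbbb2
  rot[9] = $bCCCbbb21
Sorted (with $ < everything):
  sorted[0] = $bCCCbbb21
  sorted[1] = 1$bCCCbbb2
  sorted[2] = 21$bCCCbbb
  sorted[3] = CCCbbb21$b
  sorted[4] = CCbbb21$bC
  sorted[5] = Cbbb21$bCC
  sorted[6] = b21$bCCCbb
  sorted[7] = bCCCbbb21$
  sorted[8] = bb21$bCCCb
  sorted[9] = bbb21$bCCC
sorted[4] = CCbbb21$bC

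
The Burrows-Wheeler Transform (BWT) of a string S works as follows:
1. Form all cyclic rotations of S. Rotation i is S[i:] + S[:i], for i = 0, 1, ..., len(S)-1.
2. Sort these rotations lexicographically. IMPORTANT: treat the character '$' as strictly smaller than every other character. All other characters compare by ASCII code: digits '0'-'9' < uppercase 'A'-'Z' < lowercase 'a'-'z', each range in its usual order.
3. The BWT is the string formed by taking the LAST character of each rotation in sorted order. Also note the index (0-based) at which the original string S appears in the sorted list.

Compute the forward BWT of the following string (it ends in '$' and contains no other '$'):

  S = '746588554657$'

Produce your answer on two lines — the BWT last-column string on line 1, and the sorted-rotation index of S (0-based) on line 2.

Answer: 7575866445$85
10

Derivation:
All 13 rotations (rotation i = S[i:]+S[:i]):
  rot[0] = 746588554657$
  rot[1] = 46588554657$7
  rot[2] = 6588554657$74
  rot[3] = 588554657$746
  rot[4] = 88554657$7465
  rot[5] = 8554657$74658
  rot[6] = 554657$746588
  rot[7] = 54657$7465885
  rot[8] = 4657$74658855
  rot[9] = 657$746588554
  rot[10] = 57$7465885546
  rot[11] = 7$74658855465
  rot[12] = $746588554657
Sorted (with $ < everything):
  sorted[0] = $746588554657  (last char: '7')
  sorted[1] = 4657$74658855  (last char: '5')
  sorted[2] = 46588554657$7  (last char: '7')
  sorted[3] = 54657$7465885  (last char: '5')
  sorted[4] = 554657$746588  (last char: '8')
  sorted[5] = 57$7465885546  (last char: '6')
  sorted[6] = 588554657$746  (last char: '6')
  sorted[7] = 657$746588554  (last char: '4')
  sorted[8] = 6588554657$74  (last char: '4')
  sorted[9] = 7$74658855465  (last char: '5')
  sorted[10] = 746588554657$  (last char: '$')
  sorted[11] = 8554657$74658  (last char: '8')
  sorted[12] = 88554657$7465  (last char: '5')
Last column: 7575866445$85
Original string S is at sorted index 10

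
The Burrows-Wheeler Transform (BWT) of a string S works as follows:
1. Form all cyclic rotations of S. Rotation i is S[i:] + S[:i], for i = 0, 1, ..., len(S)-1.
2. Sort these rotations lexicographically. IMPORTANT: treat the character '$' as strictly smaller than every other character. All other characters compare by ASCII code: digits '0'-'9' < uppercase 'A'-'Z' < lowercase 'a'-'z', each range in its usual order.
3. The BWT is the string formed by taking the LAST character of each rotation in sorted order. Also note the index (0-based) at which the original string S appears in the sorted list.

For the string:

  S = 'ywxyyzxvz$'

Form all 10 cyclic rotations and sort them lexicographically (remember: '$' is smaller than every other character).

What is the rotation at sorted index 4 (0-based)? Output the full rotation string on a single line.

Answer: xyyzxvz$yw

Derivation:
All 10 rotations (rotation i = S[i:]+S[:i]):
  rot[0] = ywxyyzxvz$
  rot[1] = wxyyzxvz$y
  rot[2] = xyyzxvz$yw
  rot[3] = yyzxvz$ywx
  rot[4] = yzxvz$ywxy
  rot[5] = zxvz$ywxyy
  rot[6] = xvz$ywxyyz
  rot[7] = vz$ywxyyzx
  rot[8] = z$ywxyyzxv
  rot[9] = $ywxyyzxvz
Sorted (with $ < everything):
  sorted[0] = $ywxyyzxvz
  sorted[1] = vz$ywxyyzx
  sorted[2] = wxyyzxvz$y
  sorted[3] = xvz$ywxyyz
  sorted[4] = xyyzxvz$yw
  sorted[5] = ywxyyzxvz$
  sorted[6] = yyzxvz$ywx
  sorted[7] = yzxvz$ywxy
  sorted[8] = z$ywxyyzxv
  sorted[9] = zxvz$ywxyy
sorted[4] = xyyzxvz$yw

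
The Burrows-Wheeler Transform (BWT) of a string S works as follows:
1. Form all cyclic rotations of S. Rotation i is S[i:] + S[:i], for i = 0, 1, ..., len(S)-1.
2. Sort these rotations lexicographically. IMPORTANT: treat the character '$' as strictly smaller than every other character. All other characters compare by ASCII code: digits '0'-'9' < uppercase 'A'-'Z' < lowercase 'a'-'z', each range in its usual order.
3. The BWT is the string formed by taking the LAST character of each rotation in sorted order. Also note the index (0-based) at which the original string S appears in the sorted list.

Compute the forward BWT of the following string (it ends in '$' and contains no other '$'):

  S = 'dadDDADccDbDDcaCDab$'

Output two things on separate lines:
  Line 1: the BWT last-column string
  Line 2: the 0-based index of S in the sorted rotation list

All 20 rotations (rotation i = S[i:]+S[:i]):
  rot[0] = dadDDADccDbDDcaCDab$
  rot[1] = adDDADccDbDDcaCDab$d
  rot[2] = dDDADccDbDDcaCDab$da
  rot[3] = DDADccDbDDcaCDab$dad
  rot[4] = DADccDbDDcaCDab$dadD
  rot[5] = ADccDbDDcaCDab$dadDD
  rot[6] = DccDbDDcaCDab$dadDDA
  rot[7] = ccDbDDcaCDab$dadDDAD
  rot[8] = cDbDDcaCDab$dadDDADc
  rot[9] = DbDDcaCDab$dadDDADcc
  rot[10] = bDDcaCDab$dadDDADccD
  rot[11] = DDcaCDab$dadDDADccDb
  rot[12] = DcaCDab$dadDDADccDbD
  rot[13] = caCDab$dadDDADccDbDD
  rot[14] = aCDab$dadDDADccDbDDc
  rot[15] = CDab$dadDDADccDbDDca
  rot[16] = Dab$dadDDADccDbDDcaC
  rot[17] = ab$dadDDADccDbDDcaCD
  rot[18] = b$dadDDADccDbDDcaCDa
  rot[19] = $dadDDADccDbDDcaCDab
Sorted (with $ < everything):
  sorted[0] = $dadDDADccDbDDcaCDab  (last char: 'b')
  sorted[1] = ADccDbDDcaCDab$dadDD  (last char: 'D')
  sorted[2] = CDab$dadDDADccDbDDca  (last char: 'a')
  sorted[3] = DADccDbDDcaCDab$dadD  (last char: 'D')
  sorted[4] = DDADccDbDDcaCDab$dad  (last char: 'd')
  sorted[5] = DDcaCDab$dadDDADccDb  (last char: 'b')
  sorted[6] = Dab$dadDDADccDbDDcaC  (last char: 'C')
  sorted[7] = DbDDcaCDab$dadDDADcc  (last char: 'c')
  sorted[8] = DcaCDab$dadDDADccDbD  (last char: 'D')
  sorted[9] = DccDbDDcaCDab$dadDDA  (last char: 'A')
  sorted[10] = aCDab$dadDDADccDbDDc  (last char: 'c')
  sorted[11] = ab$dadDDADccDbDDcaCD  (last char: 'D')
  sorted[12] = adDDADccDbDDcaCDab$d  (last char: 'd')
  sorted[13] = b$dadDDADccDbDDcaCDa  (last char: 'a')
  sorted[14] = bDDcaCDab$dadDDADccD  (last char: 'D')
  sorted[15] = cDbDDcaCDab$dadDDADc  (last char: 'c')
  sorted[16] = caCDab$dadDDADccDbDD  (last char: 'D')
  sorted[17] = ccDbDDcaCDab$dadDDAD  (last char: 'D')
  sorted[18] = dDDADccDbDDcaCDab$da  (last char: 'a')
  sorted[19] = dadDDADccDbDDcaCDab$  (last char: '$')
Last column: bDaDdbCcDAcDdaDcDDa$
Original string S is at sorted index 19

Answer: bDaDdbCcDAcDdaDcDDa$
19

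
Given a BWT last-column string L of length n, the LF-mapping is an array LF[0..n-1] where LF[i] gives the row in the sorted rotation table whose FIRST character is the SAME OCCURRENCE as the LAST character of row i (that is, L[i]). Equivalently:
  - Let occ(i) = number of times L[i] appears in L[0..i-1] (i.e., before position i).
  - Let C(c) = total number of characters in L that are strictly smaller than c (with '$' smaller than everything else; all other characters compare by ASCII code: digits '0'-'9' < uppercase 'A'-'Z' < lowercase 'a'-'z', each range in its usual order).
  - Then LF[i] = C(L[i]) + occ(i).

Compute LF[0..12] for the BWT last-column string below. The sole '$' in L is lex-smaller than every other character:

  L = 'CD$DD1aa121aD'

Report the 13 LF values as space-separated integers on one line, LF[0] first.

Char counts: '$':1, '1':3, '2':1, 'C':1, 'D':4, 'a':3
C (first-col start): C('$')=0, C('1')=1, C('2')=4, C('C')=5, C('D')=6, C('a')=10
L[0]='C': occ=0, LF[0]=C('C')+0=5+0=5
L[1]='D': occ=0, LF[1]=C('D')+0=6+0=6
L[2]='$': occ=0, LF[2]=C('$')+0=0+0=0
L[3]='D': occ=1, LF[3]=C('D')+1=6+1=7
L[4]='D': occ=2, LF[4]=C('D')+2=6+2=8
L[5]='1': occ=0, LF[5]=C('1')+0=1+0=1
L[6]='a': occ=0, LF[6]=C('a')+0=10+0=10
L[7]='a': occ=1, LF[7]=C('a')+1=10+1=11
L[8]='1': occ=1, LF[8]=C('1')+1=1+1=2
L[9]='2': occ=0, LF[9]=C('2')+0=4+0=4
L[10]='1': occ=2, LF[10]=C('1')+2=1+2=3
L[11]='a': occ=2, LF[11]=C('a')+2=10+2=12
L[12]='D': occ=3, LF[12]=C('D')+3=6+3=9

Answer: 5 6 0 7 8 1 10 11 2 4 3 12 9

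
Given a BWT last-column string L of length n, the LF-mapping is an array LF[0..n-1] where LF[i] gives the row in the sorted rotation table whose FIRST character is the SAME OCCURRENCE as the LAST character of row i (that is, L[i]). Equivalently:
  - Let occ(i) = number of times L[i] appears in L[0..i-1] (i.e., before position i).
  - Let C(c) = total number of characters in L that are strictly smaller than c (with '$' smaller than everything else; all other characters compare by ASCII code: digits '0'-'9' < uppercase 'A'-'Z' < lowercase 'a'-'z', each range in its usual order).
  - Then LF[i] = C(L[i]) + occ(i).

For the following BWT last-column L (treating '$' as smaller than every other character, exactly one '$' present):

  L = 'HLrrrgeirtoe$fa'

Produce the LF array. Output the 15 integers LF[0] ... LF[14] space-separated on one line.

Answer: 1 2 10 11 12 7 4 8 13 14 9 5 0 6 3

Derivation:
Char counts: '$':1, 'H':1, 'L':1, 'a':1, 'e':2, 'f':1, 'g':1, 'i':1, 'o':1, 'r':4, 't':1
C (first-col start): C('$')=0, C('H')=1, C('L')=2, C('a')=3, C('e')=4, C('f')=6, C('g')=7, C('i')=8, C('o')=9, C('r')=10, C('t')=14
L[0]='H': occ=0, LF[0]=C('H')+0=1+0=1
L[1]='L': occ=0, LF[1]=C('L')+0=2+0=2
L[2]='r': occ=0, LF[2]=C('r')+0=10+0=10
L[3]='r': occ=1, LF[3]=C('r')+1=10+1=11
L[4]='r': occ=2, LF[4]=C('r')+2=10+2=12
L[5]='g': occ=0, LF[5]=C('g')+0=7+0=7
L[6]='e': occ=0, LF[6]=C('e')+0=4+0=4
L[7]='i': occ=0, LF[7]=C('i')+0=8+0=8
L[8]='r': occ=3, LF[8]=C('r')+3=10+3=13
L[9]='t': occ=0, LF[9]=C('t')+0=14+0=14
L[10]='o': occ=0, LF[10]=C('o')+0=9+0=9
L[11]='e': occ=1, LF[11]=C('e')+1=4+1=5
L[12]='$': occ=0, LF[12]=C('$')+0=0+0=0
L[13]='f': occ=0, LF[13]=C('f')+0=6+0=6
L[14]='a': occ=0, LF[14]=C('a')+0=3+0=3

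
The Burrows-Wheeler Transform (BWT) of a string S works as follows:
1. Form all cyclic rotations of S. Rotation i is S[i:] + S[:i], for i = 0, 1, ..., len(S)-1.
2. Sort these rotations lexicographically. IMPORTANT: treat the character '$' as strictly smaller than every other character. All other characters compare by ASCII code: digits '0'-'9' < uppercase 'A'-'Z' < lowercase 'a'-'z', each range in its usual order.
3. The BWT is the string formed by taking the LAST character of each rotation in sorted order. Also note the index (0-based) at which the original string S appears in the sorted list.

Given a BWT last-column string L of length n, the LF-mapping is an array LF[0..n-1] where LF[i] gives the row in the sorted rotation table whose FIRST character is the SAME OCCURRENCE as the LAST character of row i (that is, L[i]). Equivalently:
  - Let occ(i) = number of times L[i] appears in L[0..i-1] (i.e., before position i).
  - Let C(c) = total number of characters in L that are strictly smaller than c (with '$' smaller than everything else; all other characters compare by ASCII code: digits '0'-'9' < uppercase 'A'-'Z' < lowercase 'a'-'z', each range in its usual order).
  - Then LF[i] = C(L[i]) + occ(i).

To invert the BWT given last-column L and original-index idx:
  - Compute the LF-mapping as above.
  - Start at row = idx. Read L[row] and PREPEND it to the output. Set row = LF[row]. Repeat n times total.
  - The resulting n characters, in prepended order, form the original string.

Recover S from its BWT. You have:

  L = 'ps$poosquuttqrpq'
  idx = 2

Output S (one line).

Answer: opuqurtsqqtsopp$

Derivation:
LF mapping: 3 10 0 4 1 2 11 6 14 15 12 13 7 9 5 8
Walk LF starting at row 2, prepending L[row]:
  step 1: row=2, L[2]='$', prepend. Next row=LF[2]=0
  step 2: row=0, L[0]='p', prepend. Next row=LF[0]=3
  step 3: row=3, L[3]='p', prepend. Next row=LF[3]=4
  step 4: row=4, L[4]='o', prepend. Next row=LF[4]=1
  step 5: row=1, L[1]='s', prepend. Next row=LF[1]=10
  step 6: row=10, L[10]='t', prepend. Next row=LF[10]=12
  step 7: row=12, L[12]='q', prepend. Next row=LF[12]=7
  step 8: row=7, L[7]='q', prepend. Next row=LF[7]=6
  step 9: row=6, L[6]='s', prepend. Next row=LF[6]=11
  step 10: row=11, L[11]='t', prepend. Next row=LF[11]=13
  step 11: row=13, L[13]='r', prepend. Next row=LF[13]=9
  step 12: row=9, L[9]='u', prepend. Next row=LF[9]=15
  step 13: row=15, L[15]='q', prepend. Next row=LF[15]=8
  step 14: row=8, L[8]='u', prepend. Next row=LF[8]=14
  step 15: row=14, L[14]='p', prepend. Next row=LF[14]=5
  step 16: row=5, L[5]='o', prepend. Next row=LF[5]=2
Reversed output: opuqurtsqqtsopp$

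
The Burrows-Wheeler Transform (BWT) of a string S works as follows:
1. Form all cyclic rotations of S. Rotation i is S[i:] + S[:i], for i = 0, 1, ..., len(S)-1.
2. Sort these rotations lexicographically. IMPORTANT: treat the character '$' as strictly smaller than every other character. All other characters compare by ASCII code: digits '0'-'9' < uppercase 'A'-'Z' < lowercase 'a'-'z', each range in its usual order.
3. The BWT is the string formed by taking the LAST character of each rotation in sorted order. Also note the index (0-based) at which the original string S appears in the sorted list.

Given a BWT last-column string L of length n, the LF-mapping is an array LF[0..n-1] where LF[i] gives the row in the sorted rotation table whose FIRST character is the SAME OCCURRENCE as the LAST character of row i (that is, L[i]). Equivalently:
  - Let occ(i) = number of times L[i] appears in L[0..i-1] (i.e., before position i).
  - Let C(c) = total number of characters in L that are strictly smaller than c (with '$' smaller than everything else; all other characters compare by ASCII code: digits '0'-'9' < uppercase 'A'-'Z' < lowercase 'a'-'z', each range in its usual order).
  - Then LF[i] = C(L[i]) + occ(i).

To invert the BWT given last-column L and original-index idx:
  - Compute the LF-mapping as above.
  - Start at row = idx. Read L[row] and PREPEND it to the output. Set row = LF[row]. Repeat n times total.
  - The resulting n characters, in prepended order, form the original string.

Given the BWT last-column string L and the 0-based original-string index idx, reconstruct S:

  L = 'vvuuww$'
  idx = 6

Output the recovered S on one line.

LF mapping: 3 4 1 2 5 6 0
Walk LF starting at row 6, prepending L[row]:
  step 1: row=6, L[6]='$', prepend. Next row=LF[6]=0
  step 2: row=0, L[0]='v', prepend. Next row=LF[0]=3
  step 3: row=3, L[3]='u', prepend. Next row=LF[3]=2
  step 4: row=2, L[2]='u', prepend. Next row=LF[2]=1
  step 5: row=1, L[1]='v', prepend. Next row=LF[1]=4
  step 6: row=4, L[4]='w', prepend. Next row=LF[4]=5
  step 7: row=5, L[5]='w', prepend. Next row=LF[5]=6
Reversed output: wwvuuv$

Answer: wwvuuv$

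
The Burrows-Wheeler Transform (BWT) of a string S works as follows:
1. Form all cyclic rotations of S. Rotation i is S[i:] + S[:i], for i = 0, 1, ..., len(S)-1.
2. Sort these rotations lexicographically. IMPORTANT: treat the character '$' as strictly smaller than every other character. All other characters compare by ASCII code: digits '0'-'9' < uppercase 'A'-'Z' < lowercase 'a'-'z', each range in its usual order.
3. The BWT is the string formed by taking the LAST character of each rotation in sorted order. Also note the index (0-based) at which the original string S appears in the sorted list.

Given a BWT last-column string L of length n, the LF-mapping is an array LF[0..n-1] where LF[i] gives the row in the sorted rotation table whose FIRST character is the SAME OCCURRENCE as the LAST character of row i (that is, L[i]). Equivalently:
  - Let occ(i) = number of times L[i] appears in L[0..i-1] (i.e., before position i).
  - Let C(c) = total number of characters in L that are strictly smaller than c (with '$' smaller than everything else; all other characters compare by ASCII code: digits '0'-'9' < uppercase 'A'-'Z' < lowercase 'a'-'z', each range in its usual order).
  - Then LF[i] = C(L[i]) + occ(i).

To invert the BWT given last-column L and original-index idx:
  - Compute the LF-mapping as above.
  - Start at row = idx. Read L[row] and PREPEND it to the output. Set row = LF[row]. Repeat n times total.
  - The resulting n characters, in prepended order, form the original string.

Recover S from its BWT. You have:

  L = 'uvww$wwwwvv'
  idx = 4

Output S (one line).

LF mapping: 1 2 5 6 0 7 8 9 10 3 4
Walk LF starting at row 4, prepending L[row]:
  step 1: row=4, L[4]='$', prepend. Next row=LF[4]=0
  step 2: row=0, L[0]='u', prepend. Next row=LF[0]=1
  step 3: row=1, L[1]='v', prepend. Next row=LF[1]=2
  step 4: row=2, L[2]='w', prepend. Next row=LF[2]=5
  step 5: row=5, L[5]='w', prepend. Next row=LF[5]=7
  step 6: row=7, L[7]='w', prepend. Next row=LF[7]=9
  step 7: row=9, L[9]='v', prepend. Next row=LF[9]=3
  step 8: row=3, L[3]='w', prepend. Next row=LF[3]=6
  step 9: row=6, L[6]='w', prepend. Next row=LF[6]=8
  step 10: row=8, L[8]='w', prepend. Next row=LF[8]=10
  step 11: row=10, L[10]='v', prepend. Next row=LF[10]=4
Reversed output: vwwwvwwwvu$

Answer: vwwwvwwwvu$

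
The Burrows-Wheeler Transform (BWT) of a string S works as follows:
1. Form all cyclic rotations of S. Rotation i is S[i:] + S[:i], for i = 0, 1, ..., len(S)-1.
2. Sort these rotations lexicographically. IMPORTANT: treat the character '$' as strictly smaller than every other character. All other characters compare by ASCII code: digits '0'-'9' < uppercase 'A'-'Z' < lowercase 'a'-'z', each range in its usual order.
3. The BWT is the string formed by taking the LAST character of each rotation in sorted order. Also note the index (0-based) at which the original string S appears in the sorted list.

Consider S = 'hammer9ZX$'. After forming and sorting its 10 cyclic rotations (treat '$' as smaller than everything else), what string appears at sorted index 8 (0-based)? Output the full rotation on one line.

All 10 rotations (rotation i = S[i:]+S[:i]):
  rot[0] = hammer9ZX$
  rot[1] = ammer9ZX$h
  rot[2] = mmer9ZX$ha
  rot[3] = mer9ZX$ham
  rot[4] = er9ZX$hamm
  rot[5] = r9ZX$hamme
  rot[6] = 9ZX$hammer
  rot[7] = ZX$hammer9
  rot[8] = X$hammer9Z
  rot[9] = $hammer9ZX
Sorted (with $ < everything):
  sorted[0] = $hammer9ZX
  sorted[1] = 9ZX$hammer
  sorted[2] = X$hammer9Z
  sorted[3] = ZX$hammer9
  sorted[4] = ammer9ZX$h
  sorted[5] = er9ZX$hamm
  sorted[6] = hammer9ZX$
  sorted[7] = mer9ZX$ham
  sorted[8] = mmer9ZX$ha
  sorted[9] = r9ZX$hamme
sorted[8] = mmer9ZX$ha

Answer: mmer9ZX$ha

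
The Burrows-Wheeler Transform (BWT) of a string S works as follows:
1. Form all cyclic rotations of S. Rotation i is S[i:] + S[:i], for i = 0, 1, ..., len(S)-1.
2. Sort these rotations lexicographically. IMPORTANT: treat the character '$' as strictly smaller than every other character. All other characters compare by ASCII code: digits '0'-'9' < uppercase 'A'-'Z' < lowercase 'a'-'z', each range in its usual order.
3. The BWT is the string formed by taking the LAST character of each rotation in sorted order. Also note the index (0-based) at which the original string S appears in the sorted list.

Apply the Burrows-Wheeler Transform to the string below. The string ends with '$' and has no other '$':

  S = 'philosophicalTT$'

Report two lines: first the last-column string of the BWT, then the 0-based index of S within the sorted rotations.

Answer: TTlcipphhaislo$o
14

Derivation:
All 16 rotations (rotation i = S[i:]+S[:i]):
  rot[0] = philosophicalTT$
  rot[1] = hilosophicalTT$p
  rot[2] = ilosophicalTT$ph
  rot[3] = losophicalTT$phi
  rot[4] = osophicalTT$phil
  rot[5] = sophicalTT$philo
  rot[6] = ophicalTT$philos
  rot[7] = phicalTT$philoso
  rot[8] = hicalTT$philosop
  rot[9] = icalTT$philosoph
  rot[10] = calTT$philosophi
  rot[11] = alTT$philosophic
  rot[12] = lTT$philosophica
  rot[13] = TT$philosophical
  rot[14] = T$philosophicalT
  rot[15] = $philosophicalTT
Sorted (with $ < everything):
  sorted[0] = $philosophicalTT  (last char: 'T')
  sorted[1] = T$philosophicalT  (last char: 'T')
  sorted[2] = TT$philosophical  (last char: 'l')
  sorted[3] = alTT$philosophic  (last char: 'c')
  sorted[4] = calTT$philosophi  (last char: 'i')
  sorted[5] = hicalTT$philosop  (last char: 'p')
  sorted[6] = hilosophicalTT$p  (last char: 'p')
  sorted[7] = icalTT$philosoph  (last char: 'h')
  sorted[8] = ilosophicalTT$ph  (last char: 'h')
  sorted[9] = lTT$philosophica  (last char: 'a')
  sorted[10] = losophicalTT$phi  (last char: 'i')
  sorted[11] = ophicalTT$philos  (last char: 's')
  sorted[12] = osophicalTT$phil  (last char: 'l')
  sorted[13] = phicalTT$philoso  (last char: 'o')
  sorted[14] = philosophicalTT$  (last char: '$')
  sorted[15] = sophicalTT$philo  (last char: 'o')
Last column: TTlcipphhaislo$o
Original string S is at sorted index 14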